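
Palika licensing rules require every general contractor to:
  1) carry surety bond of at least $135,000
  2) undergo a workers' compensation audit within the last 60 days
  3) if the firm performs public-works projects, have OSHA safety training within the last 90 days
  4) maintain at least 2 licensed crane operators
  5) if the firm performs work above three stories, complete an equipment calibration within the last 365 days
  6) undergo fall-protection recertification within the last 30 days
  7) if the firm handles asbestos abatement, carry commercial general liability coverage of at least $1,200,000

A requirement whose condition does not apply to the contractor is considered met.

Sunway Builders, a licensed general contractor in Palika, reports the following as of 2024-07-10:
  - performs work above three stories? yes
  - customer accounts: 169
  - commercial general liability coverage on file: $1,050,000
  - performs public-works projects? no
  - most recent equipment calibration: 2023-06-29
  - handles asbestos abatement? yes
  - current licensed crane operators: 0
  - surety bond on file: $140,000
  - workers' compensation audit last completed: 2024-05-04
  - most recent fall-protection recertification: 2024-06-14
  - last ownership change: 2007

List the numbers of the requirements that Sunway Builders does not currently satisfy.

2, 4, 5, 7

1. surety bond $140,000 ≥ $135,000 → met
2. workers' compensation audit 67 days ago vs limit 60 → not met
3. condition 'performs public-works projects' does not hold → requirement n/a → met
4. licensed crane operators 0 < 2 → not met
5. condition 'performs work above three stories' holds; equipment calibration 377 days ago vs limit 365 → not met
6. fall-protection recertification 26 days ago vs limit 30 → met
7. condition 'handles asbestos abatement' holds; commercial general liability coverage $1,050,000 < $1,200,000 → not met
Not met: 2, 4, 5, 7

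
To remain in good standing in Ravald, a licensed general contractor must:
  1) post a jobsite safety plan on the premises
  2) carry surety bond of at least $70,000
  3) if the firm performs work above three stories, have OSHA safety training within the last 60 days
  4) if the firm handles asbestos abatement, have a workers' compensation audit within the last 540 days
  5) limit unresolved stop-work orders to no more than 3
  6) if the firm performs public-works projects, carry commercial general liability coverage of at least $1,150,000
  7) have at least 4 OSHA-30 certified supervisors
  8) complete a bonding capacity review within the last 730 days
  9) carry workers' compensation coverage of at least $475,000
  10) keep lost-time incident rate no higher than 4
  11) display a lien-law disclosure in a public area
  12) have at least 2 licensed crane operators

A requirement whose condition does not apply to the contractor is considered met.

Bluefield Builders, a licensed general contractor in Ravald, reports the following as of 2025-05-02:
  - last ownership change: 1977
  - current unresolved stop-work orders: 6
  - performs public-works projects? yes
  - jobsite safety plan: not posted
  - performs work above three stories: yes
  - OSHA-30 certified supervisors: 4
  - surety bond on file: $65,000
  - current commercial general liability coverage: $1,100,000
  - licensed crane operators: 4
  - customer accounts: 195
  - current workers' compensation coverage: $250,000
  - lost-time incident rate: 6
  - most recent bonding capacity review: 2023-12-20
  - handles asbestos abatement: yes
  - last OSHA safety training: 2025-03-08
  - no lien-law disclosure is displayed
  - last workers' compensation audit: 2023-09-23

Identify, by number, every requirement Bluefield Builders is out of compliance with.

1, 2, 4, 5, 6, 9, 10, 11

1. jobsite safety plan absent → not met
2. surety bond $65,000 < $70,000 → not met
3. condition 'performs work above three stories' holds; OSHA safety training 55 days ago vs limit 60 → met
4. condition 'handles asbestos abatement' holds; workers' compensation audit 587 days ago vs limit 540 → not met
5. unresolved stop-work orders 6 > 3 → not met
6. condition 'performs public-works projects' holds; commercial general liability coverage $1,100,000 < $1,150,000 → not met
7. OSHA-30 certified supervisors 4 ≥ 4 → met
8. bonding capacity review 499 days ago vs limit 730 → met
9. workers' compensation coverage $250,000 < $475,000 → not met
10. lost-time incident rate 6 > 4 → not met
11. lien-law disclosure absent → not met
12. licensed crane operators 4 ≥ 2 → met
Not met: 1, 2, 4, 5, 6, 9, 10, 11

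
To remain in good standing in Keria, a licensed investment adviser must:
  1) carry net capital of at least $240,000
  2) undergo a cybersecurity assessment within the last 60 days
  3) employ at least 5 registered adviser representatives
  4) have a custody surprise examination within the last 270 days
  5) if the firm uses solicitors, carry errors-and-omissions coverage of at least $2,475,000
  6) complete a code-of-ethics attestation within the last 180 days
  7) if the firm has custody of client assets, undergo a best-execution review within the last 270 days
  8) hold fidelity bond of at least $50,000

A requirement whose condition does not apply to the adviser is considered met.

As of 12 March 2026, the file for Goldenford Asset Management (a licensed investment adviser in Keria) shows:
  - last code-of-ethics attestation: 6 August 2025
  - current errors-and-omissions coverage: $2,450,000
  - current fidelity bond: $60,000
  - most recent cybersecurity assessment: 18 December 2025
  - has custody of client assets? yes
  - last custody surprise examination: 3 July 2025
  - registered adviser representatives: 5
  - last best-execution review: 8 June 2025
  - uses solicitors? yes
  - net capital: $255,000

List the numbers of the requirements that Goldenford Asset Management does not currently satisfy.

1. net capital $255,000 ≥ $240,000 → met
2. cybersecurity assessment 84 days ago vs limit 60 → not met
3. registered adviser representatives 5 ≥ 5 → met
4. custody surprise examination 252 days ago vs limit 270 → met
5. condition 'uses solicitors' holds; errors-and-omissions coverage $2,450,000 < $2,475,000 → not met
6. code-of-ethics attestation 218 days ago vs limit 180 → not met
7. condition 'has custody of client assets' holds; best-execution review 277 days ago vs limit 270 → not met
8. fidelity bond $60,000 ≥ $50,000 → met
Not met: 2, 5, 6, 7

2, 5, 6, 7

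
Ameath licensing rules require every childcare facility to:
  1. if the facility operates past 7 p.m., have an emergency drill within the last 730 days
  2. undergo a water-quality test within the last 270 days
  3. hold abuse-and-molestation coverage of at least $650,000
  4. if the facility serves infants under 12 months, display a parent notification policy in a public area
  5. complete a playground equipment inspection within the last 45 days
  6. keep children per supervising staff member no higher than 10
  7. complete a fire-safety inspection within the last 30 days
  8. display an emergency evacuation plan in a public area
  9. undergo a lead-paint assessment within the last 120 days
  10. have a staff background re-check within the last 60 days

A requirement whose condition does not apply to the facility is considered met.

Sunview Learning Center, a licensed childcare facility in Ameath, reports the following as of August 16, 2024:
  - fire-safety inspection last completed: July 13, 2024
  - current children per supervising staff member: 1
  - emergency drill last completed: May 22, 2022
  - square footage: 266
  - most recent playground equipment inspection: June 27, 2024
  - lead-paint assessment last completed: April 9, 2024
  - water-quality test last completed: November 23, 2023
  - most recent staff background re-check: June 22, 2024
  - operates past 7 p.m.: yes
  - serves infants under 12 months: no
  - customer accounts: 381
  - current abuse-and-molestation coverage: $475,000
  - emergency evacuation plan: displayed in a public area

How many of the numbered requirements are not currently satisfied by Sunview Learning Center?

5

1. condition 'operates past 7 p.m.' holds; emergency drill 817 days ago vs limit 730 → not met
2. water-quality test 267 days ago vs limit 270 → met
3. abuse-and-molestation coverage $475,000 < $650,000 → not met
4. condition 'serves infants under 12 months' does not hold → requirement n/a → met
5. playground equipment inspection 50 days ago vs limit 45 → not met
6. children per supervising staff member 1 ≤ 10 → met
7. fire-safety inspection 34 days ago vs limit 30 → not met
8. emergency evacuation plan present → met
9. lead-paint assessment 129 days ago vs limit 120 → not met
10. staff background re-check 55 days ago vs limit 60 → met
Not met: 5 of 10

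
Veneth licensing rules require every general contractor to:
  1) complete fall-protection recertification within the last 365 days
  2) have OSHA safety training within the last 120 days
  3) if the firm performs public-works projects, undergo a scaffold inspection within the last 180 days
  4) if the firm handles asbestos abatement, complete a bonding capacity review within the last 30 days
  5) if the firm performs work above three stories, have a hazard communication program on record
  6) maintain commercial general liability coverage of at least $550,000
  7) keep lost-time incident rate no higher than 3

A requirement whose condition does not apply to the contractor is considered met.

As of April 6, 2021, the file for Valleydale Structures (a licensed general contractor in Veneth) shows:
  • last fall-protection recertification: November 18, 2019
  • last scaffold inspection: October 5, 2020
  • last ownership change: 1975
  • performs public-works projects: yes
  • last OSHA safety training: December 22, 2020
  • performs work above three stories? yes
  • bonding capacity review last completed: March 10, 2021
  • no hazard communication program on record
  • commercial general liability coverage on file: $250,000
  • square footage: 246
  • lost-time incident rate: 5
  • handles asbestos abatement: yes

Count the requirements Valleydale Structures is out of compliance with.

1. fall-protection recertification 505 days ago vs limit 365 → not met
2. OSHA safety training 105 days ago vs limit 120 → met
3. condition 'performs public-works projects' holds; scaffold inspection 183 days ago vs limit 180 → not met
4. condition 'handles asbestos abatement' holds; bonding capacity review 27 days ago vs limit 30 → met
5. condition 'performs work above three stories' holds; hazard communication program absent → not met
6. commercial general liability coverage $250,000 < $550,000 → not met
7. lost-time incident rate 5 > 3 → not met
Not met: 5 of 7

5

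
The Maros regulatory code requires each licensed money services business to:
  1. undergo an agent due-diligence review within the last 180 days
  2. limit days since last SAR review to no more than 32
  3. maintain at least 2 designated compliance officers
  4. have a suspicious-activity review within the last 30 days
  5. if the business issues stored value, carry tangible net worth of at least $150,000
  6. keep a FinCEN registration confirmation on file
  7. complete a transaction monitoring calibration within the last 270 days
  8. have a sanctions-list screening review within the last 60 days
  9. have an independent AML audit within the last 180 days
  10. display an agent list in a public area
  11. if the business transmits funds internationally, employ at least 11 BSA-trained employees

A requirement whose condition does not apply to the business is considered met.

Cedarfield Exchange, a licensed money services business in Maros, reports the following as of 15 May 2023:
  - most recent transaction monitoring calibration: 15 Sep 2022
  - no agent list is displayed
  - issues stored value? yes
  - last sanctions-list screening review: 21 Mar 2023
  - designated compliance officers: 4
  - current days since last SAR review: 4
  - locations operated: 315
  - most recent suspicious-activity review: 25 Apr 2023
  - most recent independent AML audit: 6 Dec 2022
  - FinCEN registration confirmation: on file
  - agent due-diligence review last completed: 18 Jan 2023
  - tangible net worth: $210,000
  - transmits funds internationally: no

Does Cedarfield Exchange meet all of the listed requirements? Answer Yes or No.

No

1. agent due-diligence review 117 days ago vs limit 180 → met
2. days since last SAR review 4 ≤ 32 → met
3. designated compliance officers 4 ≥ 2 → met
4. suspicious-activity review 20 days ago vs limit 30 → met
5. condition 'issues stored value' holds; tangible net worth $210,000 ≥ $150,000 → met
6. FinCEN registration confirmation present → met
7. transaction monitoring calibration 242 days ago vs limit 270 → met
8. sanctions-list screening review 55 days ago vs limit 60 → met
9. independent AML audit 160 days ago vs limit 180 → met
10. agent list absent → not met
11. condition 'transmits funds internationally' does not hold → requirement n/a → met
Not met: 10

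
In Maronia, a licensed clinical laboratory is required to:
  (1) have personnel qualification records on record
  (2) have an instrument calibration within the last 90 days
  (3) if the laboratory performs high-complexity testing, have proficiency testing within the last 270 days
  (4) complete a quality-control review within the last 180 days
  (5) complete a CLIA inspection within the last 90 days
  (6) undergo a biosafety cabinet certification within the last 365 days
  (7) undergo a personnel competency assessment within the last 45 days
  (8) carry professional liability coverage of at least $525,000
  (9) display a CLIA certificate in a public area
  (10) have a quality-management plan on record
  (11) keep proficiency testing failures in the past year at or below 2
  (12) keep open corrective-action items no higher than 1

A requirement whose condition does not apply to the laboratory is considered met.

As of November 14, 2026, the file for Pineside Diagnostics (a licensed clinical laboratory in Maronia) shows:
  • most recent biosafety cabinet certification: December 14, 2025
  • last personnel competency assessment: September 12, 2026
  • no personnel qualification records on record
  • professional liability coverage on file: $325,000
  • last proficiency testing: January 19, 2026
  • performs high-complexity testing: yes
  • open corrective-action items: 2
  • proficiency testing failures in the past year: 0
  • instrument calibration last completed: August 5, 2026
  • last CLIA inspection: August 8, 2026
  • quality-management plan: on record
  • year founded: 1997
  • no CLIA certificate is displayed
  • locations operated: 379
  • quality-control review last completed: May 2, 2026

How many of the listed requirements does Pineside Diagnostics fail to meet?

9

1. personnel qualification records absent → not met
2. instrument calibration 101 days ago vs limit 90 → not met
3. condition 'performs high-complexity testing' holds; proficiency testing 299 days ago vs limit 270 → not met
4. quality-control review 196 days ago vs limit 180 → not met
5. CLIA inspection 98 days ago vs limit 90 → not met
6. biosafety cabinet certification 335 days ago vs limit 365 → met
7. personnel competency assessment 63 days ago vs limit 45 → not met
8. professional liability coverage $325,000 < $525,000 → not met
9. CLIA certificate absent → not met
10. quality-management plan present → met
11. proficiency testing failures in the past year 0 ≤ 2 → met
12. open corrective-action items 2 > 1 → not met
Not met: 9 of 12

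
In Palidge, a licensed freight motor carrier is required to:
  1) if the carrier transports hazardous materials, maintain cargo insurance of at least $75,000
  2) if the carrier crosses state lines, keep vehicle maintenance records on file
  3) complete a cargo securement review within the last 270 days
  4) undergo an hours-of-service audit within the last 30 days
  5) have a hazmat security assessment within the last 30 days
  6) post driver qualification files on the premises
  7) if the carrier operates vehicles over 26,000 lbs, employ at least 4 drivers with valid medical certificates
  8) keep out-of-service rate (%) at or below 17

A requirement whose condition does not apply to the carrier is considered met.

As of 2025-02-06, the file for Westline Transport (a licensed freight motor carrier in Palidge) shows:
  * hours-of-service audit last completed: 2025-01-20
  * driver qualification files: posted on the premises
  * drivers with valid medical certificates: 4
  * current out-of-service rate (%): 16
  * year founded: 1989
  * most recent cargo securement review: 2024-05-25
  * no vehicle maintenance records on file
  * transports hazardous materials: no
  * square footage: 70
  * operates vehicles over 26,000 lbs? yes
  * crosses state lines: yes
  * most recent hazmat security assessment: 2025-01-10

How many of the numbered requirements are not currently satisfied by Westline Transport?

1. condition 'transports hazardous materials' does not hold → requirement n/a → met
2. condition 'crosses state lines' holds; vehicle maintenance records absent → not met
3. cargo securement review 257 days ago vs limit 270 → met
4. hours-of-service audit 17 days ago vs limit 30 → met
5. hazmat security assessment 27 days ago vs limit 30 → met
6. driver qualification files present → met
7. condition 'operates vehicles over 26,000 lbs' holds; drivers with valid medical certificates 4 ≥ 4 → met
8. out-of-service rate (%) 16 ≤ 17 → met
Not met: 1 of 8

1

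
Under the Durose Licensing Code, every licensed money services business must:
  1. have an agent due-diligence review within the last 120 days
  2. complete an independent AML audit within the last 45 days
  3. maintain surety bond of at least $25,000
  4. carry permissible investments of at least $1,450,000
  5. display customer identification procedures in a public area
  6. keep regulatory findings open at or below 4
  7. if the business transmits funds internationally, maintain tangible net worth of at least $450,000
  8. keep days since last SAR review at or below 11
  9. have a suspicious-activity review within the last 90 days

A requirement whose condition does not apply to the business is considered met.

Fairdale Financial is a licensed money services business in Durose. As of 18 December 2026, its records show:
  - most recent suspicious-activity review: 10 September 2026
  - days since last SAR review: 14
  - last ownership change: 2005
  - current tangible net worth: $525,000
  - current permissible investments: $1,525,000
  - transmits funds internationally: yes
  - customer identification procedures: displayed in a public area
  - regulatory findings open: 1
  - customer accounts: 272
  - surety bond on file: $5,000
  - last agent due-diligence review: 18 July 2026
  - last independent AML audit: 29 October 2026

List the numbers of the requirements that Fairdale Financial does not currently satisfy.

1. agent due-diligence review 153 days ago vs limit 120 → not met
2. independent AML audit 50 days ago vs limit 45 → not met
3. surety bond $5,000 < $25,000 → not met
4. permissible investments $1,525,000 ≥ $1,450,000 → met
5. customer identification procedures present → met
6. regulatory findings open 1 ≤ 4 → met
7. condition 'transmits funds internationally' holds; tangible net worth $525,000 ≥ $450,000 → met
8. days since last SAR review 14 > 11 → not met
9. suspicious-activity review 99 days ago vs limit 90 → not met
Not met: 1, 2, 3, 8, 9

1, 2, 3, 8, 9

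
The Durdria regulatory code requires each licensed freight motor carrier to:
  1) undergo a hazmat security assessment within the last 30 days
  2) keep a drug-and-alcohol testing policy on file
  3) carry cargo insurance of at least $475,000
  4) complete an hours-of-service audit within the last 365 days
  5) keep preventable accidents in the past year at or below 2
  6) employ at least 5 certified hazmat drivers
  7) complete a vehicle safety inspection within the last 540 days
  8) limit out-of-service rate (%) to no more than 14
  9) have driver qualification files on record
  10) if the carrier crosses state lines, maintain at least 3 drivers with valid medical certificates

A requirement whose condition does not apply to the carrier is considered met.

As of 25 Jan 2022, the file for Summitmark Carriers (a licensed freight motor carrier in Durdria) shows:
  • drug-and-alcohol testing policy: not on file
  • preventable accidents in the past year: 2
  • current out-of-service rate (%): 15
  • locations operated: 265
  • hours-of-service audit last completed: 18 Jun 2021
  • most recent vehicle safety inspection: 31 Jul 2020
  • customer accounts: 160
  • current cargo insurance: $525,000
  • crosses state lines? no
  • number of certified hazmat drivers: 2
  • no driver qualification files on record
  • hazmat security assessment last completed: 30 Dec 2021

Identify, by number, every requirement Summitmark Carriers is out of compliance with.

1. hazmat security assessment 26 days ago vs limit 30 → met
2. drug-and-alcohol testing policy absent → not met
3. cargo insurance $525,000 ≥ $475,000 → met
4. hours-of-service audit 221 days ago vs limit 365 → met
5. preventable accidents in the past year 2 ≤ 2 → met
6. certified hazmat drivers 2 < 5 → not met
7. vehicle safety inspection 543 days ago vs limit 540 → not met
8. out-of-service rate (%) 15 > 14 → not met
9. driver qualification files absent → not met
10. condition 'crosses state lines' does not hold → requirement n/a → met
Not met: 2, 6, 7, 8, 9

2, 6, 7, 8, 9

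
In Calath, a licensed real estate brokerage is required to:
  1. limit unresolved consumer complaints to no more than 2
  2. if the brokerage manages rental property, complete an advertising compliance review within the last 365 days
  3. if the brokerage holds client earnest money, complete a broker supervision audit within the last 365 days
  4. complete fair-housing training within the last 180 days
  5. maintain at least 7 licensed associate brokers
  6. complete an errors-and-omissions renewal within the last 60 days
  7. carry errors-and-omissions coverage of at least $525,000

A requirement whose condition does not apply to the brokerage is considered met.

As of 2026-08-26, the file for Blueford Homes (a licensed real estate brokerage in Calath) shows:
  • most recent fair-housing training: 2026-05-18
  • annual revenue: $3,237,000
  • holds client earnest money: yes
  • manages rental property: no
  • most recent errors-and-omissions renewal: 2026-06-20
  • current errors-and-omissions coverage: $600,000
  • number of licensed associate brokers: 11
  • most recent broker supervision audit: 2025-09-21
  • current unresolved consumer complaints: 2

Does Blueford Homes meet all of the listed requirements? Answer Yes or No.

No

1. unresolved consumer complaints 2 ≤ 2 → met
2. condition 'manages rental property' does not hold → requirement n/a → met
3. condition 'holds client earnest money' holds; broker supervision audit 339 days ago vs limit 365 → met
4. fair-housing training 100 days ago vs limit 180 → met
5. licensed associate brokers 11 ≥ 7 → met
6. errors-and-omissions renewal 67 days ago vs limit 60 → not met
7. errors-and-omissions coverage $600,000 ≥ $525,000 → met
Not met: 6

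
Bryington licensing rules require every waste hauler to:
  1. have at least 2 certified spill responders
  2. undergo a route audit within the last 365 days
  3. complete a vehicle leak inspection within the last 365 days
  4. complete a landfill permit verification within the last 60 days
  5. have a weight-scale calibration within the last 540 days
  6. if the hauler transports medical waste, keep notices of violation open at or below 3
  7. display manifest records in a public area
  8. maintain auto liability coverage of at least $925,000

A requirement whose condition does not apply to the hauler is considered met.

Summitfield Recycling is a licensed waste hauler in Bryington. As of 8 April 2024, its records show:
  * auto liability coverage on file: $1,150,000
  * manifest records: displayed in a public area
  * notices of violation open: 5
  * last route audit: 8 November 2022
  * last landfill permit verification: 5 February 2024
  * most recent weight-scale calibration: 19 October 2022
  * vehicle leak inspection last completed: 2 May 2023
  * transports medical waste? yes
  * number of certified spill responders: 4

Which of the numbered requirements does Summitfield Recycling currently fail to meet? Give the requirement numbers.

1. certified spill responders 4 ≥ 2 → met
2. route audit 517 days ago vs limit 365 → not met
3. vehicle leak inspection 342 days ago vs limit 365 → met
4. landfill permit verification 63 days ago vs limit 60 → not met
5. weight-scale calibration 537 days ago vs limit 540 → met
6. condition 'transports medical waste' holds; notices of violation open 5 > 3 → not met
7. manifest records present → met
8. auto liability coverage $1,150,000 ≥ $925,000 → met
Not met: 2, 4, 6

2, 4, 6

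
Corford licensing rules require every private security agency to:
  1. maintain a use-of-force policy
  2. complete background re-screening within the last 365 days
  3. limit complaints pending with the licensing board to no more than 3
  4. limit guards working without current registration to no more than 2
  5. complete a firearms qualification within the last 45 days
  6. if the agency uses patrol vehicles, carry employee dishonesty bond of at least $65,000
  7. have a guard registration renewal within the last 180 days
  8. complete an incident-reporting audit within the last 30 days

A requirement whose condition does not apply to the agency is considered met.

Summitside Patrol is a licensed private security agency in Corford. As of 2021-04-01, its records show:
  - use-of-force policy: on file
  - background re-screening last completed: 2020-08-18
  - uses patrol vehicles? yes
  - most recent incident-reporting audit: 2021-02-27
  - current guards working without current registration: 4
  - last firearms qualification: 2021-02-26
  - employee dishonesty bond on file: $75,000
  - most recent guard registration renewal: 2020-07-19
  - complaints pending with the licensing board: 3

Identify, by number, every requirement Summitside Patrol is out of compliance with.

1. use-of-force policy present → met
2. background re-screening 226 days ago vs limit 365 → met
3. complaints pending with the licensing board 3 ≤ 3 → met
4. guards working without current registration 4 > 2 → not met
5. firearms qualification 34 days ago vs limit 45 → met
6. condition 'uses patrol vehicles' holds; employee dishonesty bond $75,000 ≥ $65,000 → met
7. guard registration renewal 256 days ago vs limit 180 → not met
8. incident-reporting audit 33 days ago vs limit 30 → not met
Not met: 4, 7, 8

4, 7, 8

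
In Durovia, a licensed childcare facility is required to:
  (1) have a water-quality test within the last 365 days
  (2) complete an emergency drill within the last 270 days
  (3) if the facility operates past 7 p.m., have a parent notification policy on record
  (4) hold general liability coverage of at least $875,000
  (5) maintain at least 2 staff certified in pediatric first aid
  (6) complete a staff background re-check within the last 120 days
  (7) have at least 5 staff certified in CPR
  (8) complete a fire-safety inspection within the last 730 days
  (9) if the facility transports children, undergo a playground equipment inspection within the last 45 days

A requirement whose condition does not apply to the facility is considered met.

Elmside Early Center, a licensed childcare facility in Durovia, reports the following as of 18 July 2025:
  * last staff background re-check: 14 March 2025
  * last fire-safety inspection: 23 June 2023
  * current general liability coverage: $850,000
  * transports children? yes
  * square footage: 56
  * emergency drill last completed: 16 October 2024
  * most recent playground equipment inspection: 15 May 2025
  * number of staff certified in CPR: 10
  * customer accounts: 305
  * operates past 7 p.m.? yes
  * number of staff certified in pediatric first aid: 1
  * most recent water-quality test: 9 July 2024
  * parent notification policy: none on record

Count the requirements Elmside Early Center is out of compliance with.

8

1. water-quality test 374 days ago vs limit 365 → not met
2. emergency drill 275 days ago vs limit 270 → not met
3. condition 'operates past 7 p.m.' holds; parent notification policy absent → not met
4. general liability coverage $850,000 < $875,000 → not met
5. staff certified in pediatric first aid 1 < 2 → not met
6. staff background re-check 126 days ago vs limit 120 → not met
7. staff certified in CPR 10 ≥ 5 → met
8. fire-safety inspection 756 days ago vs limit 730 → not met
9. condition 'transports children' holds; playground equipment inspection 64 days ago vs limit 45 → not met
Not met: 8 of 9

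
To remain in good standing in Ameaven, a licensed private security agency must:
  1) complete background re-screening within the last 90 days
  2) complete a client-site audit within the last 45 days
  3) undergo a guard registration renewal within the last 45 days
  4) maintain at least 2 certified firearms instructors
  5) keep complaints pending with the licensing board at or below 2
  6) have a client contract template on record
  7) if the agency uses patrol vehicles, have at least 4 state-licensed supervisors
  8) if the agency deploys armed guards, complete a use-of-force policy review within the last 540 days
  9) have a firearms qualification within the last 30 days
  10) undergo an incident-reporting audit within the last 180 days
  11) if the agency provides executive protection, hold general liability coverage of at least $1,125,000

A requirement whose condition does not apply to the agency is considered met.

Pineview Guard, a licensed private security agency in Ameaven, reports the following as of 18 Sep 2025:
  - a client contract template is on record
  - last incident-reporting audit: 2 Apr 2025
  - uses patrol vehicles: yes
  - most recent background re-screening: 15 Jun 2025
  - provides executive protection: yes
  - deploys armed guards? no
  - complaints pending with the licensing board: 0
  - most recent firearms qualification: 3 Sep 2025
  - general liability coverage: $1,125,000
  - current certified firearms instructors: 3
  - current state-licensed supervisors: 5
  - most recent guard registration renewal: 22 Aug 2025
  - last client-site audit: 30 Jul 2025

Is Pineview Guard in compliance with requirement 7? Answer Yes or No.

Yes

7. condition 'uses patrol vehicles' holds; state-licensed supervisors 5 ≥ 4 → met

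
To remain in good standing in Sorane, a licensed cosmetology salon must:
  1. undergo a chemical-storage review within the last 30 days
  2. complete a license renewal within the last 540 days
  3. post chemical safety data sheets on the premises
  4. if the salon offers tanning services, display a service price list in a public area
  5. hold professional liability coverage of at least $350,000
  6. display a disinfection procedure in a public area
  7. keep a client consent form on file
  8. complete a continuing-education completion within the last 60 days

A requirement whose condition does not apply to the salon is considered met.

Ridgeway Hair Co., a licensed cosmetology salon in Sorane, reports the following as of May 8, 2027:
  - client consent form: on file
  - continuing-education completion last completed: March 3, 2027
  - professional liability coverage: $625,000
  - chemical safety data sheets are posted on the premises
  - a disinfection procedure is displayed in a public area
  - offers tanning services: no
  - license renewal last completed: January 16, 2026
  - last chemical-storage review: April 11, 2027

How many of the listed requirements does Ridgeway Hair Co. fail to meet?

1

1. chemical-storage review 27 days ago vs limit 30 → met
2. license renewal 477 days ago vs limit 540 → met
3. chemical safety data sheets present → met
4. condition 'offers tanning services' does not hold → requirement n/a → met
5. professional liability coverage $625,000 ≥ $350,000 → met
6. disinfection procedure present → met
7. client consent form present → met
8. continuing-education completion 66 days ago vs limit 60 → not met
Not met: 1 of 8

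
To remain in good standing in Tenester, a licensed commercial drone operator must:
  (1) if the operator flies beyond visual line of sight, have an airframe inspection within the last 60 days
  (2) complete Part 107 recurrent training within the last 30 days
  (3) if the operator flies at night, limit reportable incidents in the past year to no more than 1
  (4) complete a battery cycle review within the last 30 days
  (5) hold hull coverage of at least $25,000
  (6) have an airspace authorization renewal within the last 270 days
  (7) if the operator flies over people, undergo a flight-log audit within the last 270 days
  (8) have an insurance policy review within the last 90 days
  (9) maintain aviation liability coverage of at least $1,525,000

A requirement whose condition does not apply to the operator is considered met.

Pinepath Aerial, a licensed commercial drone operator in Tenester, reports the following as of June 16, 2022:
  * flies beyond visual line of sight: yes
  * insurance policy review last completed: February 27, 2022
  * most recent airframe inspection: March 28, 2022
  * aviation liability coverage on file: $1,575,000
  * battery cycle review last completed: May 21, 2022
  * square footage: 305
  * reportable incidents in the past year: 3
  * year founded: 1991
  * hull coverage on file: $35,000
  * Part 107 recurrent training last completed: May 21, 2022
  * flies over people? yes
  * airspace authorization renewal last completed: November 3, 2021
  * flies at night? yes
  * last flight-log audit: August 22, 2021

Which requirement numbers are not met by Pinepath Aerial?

1, 3, 7, 8

1. condition 'flies beyond visual line of sight' holds; airframe inspection 80 days ago vs limit 60 → not met
2. Part 107 recurrent training 26 days ago vs limit 30 → met
3. condition 'flies at night' holds; reportable incidents in the past year 3 > 1 → not met
4. battery cycle review 26 days ago vs limit 30 → met
5. hull coverage $35,000 ≥ $25,000 → met
6. airspace authorization renewal 225 days ago vs limit 270 → met
7. condition 'flies over people' holds; flight-log audit 298 days ago vs limit 270 → not met
8. insurance policy review 109 days ago vs limit 90 → not met
9. aviation liability coverage $1,575,000 ≥ $1,525,000 → met
Not met: 1, 3, 7, 8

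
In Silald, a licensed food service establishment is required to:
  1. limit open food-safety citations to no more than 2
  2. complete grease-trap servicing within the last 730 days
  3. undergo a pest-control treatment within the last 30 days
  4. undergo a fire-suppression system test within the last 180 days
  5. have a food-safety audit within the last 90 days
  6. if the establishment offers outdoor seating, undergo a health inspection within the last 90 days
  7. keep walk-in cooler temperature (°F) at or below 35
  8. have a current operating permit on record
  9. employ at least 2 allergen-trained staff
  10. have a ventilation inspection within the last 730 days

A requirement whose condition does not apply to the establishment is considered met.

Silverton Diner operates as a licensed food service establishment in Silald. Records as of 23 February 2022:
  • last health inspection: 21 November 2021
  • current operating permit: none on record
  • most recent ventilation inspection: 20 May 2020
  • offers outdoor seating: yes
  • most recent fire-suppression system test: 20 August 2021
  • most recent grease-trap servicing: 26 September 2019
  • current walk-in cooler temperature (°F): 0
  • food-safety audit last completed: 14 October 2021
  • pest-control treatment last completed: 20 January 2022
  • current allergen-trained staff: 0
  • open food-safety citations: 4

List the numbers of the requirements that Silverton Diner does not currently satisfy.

1. open food-safety citations 4 > 2 → not met
2. grease-trap servicing 881 days ago vs limit 730 → not met
3. pest-control treatment 34 days ago vs limit 30 → not met
4. fire-suppression system test 187 days ago vs limit 180 → not met
5. food-safety audit 132 days ago vs limit 90 → not met
6. condition 'offers outdoor seating' holds; health inspection 94 days ago vs limit 90 → not met
7. walk-in cooler temperature (°F) 0 ≤ 35 → met
8. current operating permit absent → not met
9. allergen-trained staff 0 < 2 → not met
10. ventilation inspection 644 days ago vs limit 730 → met
Not met: 1, 2, 3, 4, 5, 6, 8, 9

1, 2, 3, 4, 5, 6, 8, 9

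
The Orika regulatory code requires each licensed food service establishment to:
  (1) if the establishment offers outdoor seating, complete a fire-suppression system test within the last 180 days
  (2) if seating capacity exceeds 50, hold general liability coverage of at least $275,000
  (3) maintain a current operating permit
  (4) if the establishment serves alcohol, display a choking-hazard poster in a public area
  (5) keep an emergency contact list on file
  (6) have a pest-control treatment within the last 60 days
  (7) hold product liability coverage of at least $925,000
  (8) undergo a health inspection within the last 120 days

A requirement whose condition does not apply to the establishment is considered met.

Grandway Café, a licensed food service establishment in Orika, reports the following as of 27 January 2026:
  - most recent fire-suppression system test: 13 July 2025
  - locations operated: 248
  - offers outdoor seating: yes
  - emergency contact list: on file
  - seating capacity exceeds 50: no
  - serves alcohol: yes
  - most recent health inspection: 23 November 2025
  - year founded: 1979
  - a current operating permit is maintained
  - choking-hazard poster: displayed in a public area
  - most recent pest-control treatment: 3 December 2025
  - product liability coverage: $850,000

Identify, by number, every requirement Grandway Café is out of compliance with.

1. condition 'offers outdoor seating' holds; fire-suppression system test 198 days ago vs limit 180 → not met
2. condition 'seating capacity exceeds 50' does not hold → requirement n/a → met
3. current operating permit present → met
4. condition 'serves alcohol' holds; choking-hazard poster present → met
5. emergency contact list present → met
6. pest-control treatment 55 days ago vs limit 60 → met
7. product liability coverage $850,000 < $925,000 → not met
8. health inspection 65 days ago vs limit 120 → met
Not met: 1, 7

1, 7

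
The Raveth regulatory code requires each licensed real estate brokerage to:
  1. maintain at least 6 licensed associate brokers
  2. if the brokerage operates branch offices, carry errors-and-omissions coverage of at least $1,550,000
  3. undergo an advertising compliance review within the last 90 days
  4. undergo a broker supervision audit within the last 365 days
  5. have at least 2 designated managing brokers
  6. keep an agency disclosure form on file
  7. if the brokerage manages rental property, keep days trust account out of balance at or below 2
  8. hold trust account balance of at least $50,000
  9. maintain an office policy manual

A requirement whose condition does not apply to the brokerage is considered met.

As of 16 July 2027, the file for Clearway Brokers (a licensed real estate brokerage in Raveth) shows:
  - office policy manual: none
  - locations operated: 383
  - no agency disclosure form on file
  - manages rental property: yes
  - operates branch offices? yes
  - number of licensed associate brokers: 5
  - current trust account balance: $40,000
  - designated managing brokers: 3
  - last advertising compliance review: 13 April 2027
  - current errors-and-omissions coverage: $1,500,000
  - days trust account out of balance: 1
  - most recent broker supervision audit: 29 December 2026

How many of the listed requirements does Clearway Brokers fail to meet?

1. licensed associate brokers 5 < 6 → not met
2. condition 'operates branch offices' holds; errors-and-omissions coverage $1,500,000 < $1,550,000 → not met
3. advertising compliance review 94 days ago vs limit 90 → not met
4. broker supervision audit 199 days ago vs limit 365 → met
5. designated managing brokers 3 ≥ 2 → met
6. agency disclosure form absent → not met
7. condition 'manages rental property' holds; days trust account out of balance 1 ≤ 2 → met
8. trust account balance $40,000 < $50,000 → not met
9. office policy manual absent → not met
Not met: 6 of 9

6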